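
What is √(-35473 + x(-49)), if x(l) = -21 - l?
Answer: I*√35445 ≈ 188.27*I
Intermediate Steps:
√(-35473 + x(-49)) = √(-35473 + (-21 - 1*(-49))) = √(-35473 + (-21 + 49)) = √(-35473 + 28) = √(-35445) = I*√35445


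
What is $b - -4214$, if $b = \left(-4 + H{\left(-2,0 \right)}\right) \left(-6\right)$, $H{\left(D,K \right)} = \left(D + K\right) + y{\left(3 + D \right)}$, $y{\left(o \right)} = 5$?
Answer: $4220$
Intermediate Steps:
$H{\left(D,K \right)} = 5 + D + K$ ($H{\left(D,K \right)} = \left(D + K\right) + 5 = 5 + D + K$)
$b = 6$ ($b = \left(-4 + \left(5 - 2 + 0\right)\right) \left(-6\right) = \left(-4 + 3\right) \left(-6\right) = \left(-1\right) \left(-6\right) = 6$)
$b - -4214 = 6 - -4214 = 6 + 4214 = 4220$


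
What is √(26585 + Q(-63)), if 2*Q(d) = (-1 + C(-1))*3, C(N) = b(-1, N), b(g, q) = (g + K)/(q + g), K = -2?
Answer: √106343/2 ≈ 163.05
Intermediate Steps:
b(g, q) = (-2 + g)/(g + q) (b(g, q) = (g - 2)/(q + g) = (-2 + g)/(g + q))
C(N) = -3/(-1 + N) (C(N) = (-2 - 1)/(-1 + N) = -3/(-1 + N))
Q(d) = ¾ (Q(d) = ((-1 - 3/(-1 - 1))*3)/2 = ((-1 - 3/(-2))*3)/2 = ((-1 - 3*(-½))*3)/2 = ((-1 + 3/2)*3)/2 = ((½)*3)/2 = (½)*(3/2) = ¾)
√(26585 + Q(-63)) = √(26585 + ¾) = √(106343/4) = √106343/2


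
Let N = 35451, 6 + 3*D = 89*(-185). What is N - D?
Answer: 122824/3 ≈ 40941.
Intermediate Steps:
D = -16471/3 (D = -2 + (89*(-185))/3 = -2 + (⅓)*(-16465) = -2 - 16465/3 = -16471/3 ≈ -5490.3)
N - D = 35451 - 1*(-16471/3) = 35451 + 16471/3 = 122824/3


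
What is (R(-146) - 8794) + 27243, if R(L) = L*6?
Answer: 17573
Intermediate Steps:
R(L) = 6*L
(R(-146) - 8794) + 27243 = (6*(-146) - 8794) + 27243 = (-876 - 8794) + 27243 = -9670 + 27243 = 17573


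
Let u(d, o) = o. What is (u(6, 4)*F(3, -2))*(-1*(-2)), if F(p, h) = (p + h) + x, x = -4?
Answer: -24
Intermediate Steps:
F(p, h) = -4 + h + p (F(p, h) = (p + h) - 4 = (h + p) - 4 = -4 + h + p)
(u(6, 4)*F(3, -2))*(-1*(-2)) = (4*(-4 - 2 + 3))*(-1*(-2)) = (4*(-3))*2 = -12*2 = -24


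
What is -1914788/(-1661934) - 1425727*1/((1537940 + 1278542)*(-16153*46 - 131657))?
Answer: 262066817149597341/227459925026092370 ≈ 1.1521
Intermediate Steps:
-1914788/(-1661934) - 1425727*1/((1537940 + 1278542)*(-16153*46 - 131657)) = -1914788*(-1/1661934) - 1425727*1/(2816482*(-743038 - 131657)) = 957394/830967 - 1425727/((-874695*2816482)) = 957394/830967 - 1425727/(-2463562722990) = 957394/830967 - 1425727*(-1/2463562722990) = 957394/830967 + 1425727/2463562722990 = 262066817149597341/227459925026092370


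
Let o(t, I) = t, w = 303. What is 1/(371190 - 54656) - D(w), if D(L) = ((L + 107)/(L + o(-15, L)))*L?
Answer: -3276918211/7596816 ≈ -431.35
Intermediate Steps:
D(L) = L*(107 + L)/(-15 + L) (D(L) = ((L + 107)/(L - 15))*L = ((107 + L)/(-15 + L))*L = L*(107 + L)/(-15 + L))
1/(371190 - 54656) - D(w) = 1/(371190 - 54656) - 303*(107 + 303)/(-15 + 303) = 1/316534 - 303*410/288 = 1/316534 - 1*20705/48 = 1/316534 - 20705/48 = -3276918211/7596816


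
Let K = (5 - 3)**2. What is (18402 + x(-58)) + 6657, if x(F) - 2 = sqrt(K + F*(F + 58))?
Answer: 25063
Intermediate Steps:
K = 4 (K = 2**2 = 4)
x(F) = 2 + sqrt(4 + F*(58 + F)) (x(F) = 2 + sqrt(4 + F*(F + 58)) = 2 + sqrt(4 + F*(58 + F)))
(18402 + x(-58)) + 6657 = (18402 + (2 + sqrt(4 + (-58)**2 + 58*(-58)))) + 6657 = (18402 + (2 + sqrt(4 + 3364 - 3364))) + 6657 = (18402 + (2 + sqrt(4))) + 6657 = (18402 + (2 + 2)) + 6657 = (18402 + 4) + 6657 = 18406 + 6657 = 25063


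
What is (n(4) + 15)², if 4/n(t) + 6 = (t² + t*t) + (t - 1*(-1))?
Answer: 219961/961 ≈ 228.89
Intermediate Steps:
n(t) = 4/(-5 + t + 2*t²) (n(t) = 4/(-6 + ((t² + t*t) + (t - 1*(-1)))) = 4/(-6 + ((t² + t²) + (t + 1))) = 4/(-6 + (2*t² + (1 + t))) = 4/(-6 + (1 + t + 2*t²)) = 4/(-5 + t + 2*t²))
(n(4) + 15)² = (4/(-5 + 4 + 2*4²) + 15)² = (4/(-5 + 4 + 2*16) + 15)² = (4/(-5 + 4 + 32) + 15)² = (4/31 + 15)² = (469/31)² = 219961/961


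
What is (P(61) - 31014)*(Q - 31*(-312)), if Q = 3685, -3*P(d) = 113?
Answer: -1244271335/3 ≈ -4.1476e+8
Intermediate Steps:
P(d) = -113/3 (P(d) = -⅓*113 = -113/3)
(P(61) - 31014)*(Q - 31*(-312)) = (-113/3 - 31014)*(3685 - 31*(-312)) = -93155*(3685 + 9672)/3 = -93155/3*13357 = -1244271335/3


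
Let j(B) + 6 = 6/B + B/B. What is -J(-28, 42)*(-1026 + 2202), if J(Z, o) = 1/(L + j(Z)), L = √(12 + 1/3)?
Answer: 3605616/8735 + 230496*√111/8735 ≈ 690.79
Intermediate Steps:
j(B) = -5 + 6/B (j(B) = -6 + (6/B + B/B) = -6 + (6/B + 1) = -6 + (1 + 6/B) = -5 + 6/B)
L = √111/3 (L = √(12 + 1*(⅓)) = √(12 + ⅓) = √(37/3) = √111/3 ≈ 3.5119)
J(Z, o) = 1/(-5 + 6/Z + √111/3) (J(Z, o) = 1/(√111/3 + (-5 + 6/Z)) = 1/(-5 + 6/Z + √111/3))
-J(-28, 42)*(-1026 + 2202) = -3*(-28)/(18 - 28*(-15 + √111))*(-1026 + 2202) = -3*(-28)/(18 + (420 - 28*√111))*1176 = -3*(-28)/(438 - 28*√111)*1176 = -(-84/(438 - 28*√111))*1176 = -(-98784)/(438 - 28*√111) = 98784/(438 - 28*√111)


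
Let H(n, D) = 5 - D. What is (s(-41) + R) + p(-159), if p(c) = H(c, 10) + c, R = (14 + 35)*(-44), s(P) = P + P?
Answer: -2402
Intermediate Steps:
s(P) = 2*P
R = -2156 (R = 49*(-44) = -2156)
p(c) = -5 + c (p(c) = (5 - 1*10) + c = (5 - 10) + c = -5 + c)
(s(-41) + R) + p(-159) = (2*(-41) - 2156) + (-5 - 159) = (-82 - 2156) - 164 = -2238 - 164 = -2402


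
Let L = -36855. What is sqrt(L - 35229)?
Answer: 2*I*sqrt(18021) ≈ 268.48*I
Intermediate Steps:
sqrt(L - 35229) = sqrt(-36855 - 35229) = sqrt(-72084) = 2*I*sqrt(18021)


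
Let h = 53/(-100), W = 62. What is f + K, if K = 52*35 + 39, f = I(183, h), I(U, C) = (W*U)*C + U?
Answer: -198569/50 ≈ -3971.4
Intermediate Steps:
h = -53/100 (h = 53*(-1/100) = -53/100 ≈ -0.53000)
I(U, C) = U + 62*C*U (I(U, C) = (62*U)*C + U = 62*C*U + U = U + 62*C*U)
f = -291519/50 (f = 183*(1 + 62*(-53/100)) = 183*(1 - 1643/50) = 183*(-1593/50) = -291519/50 ≈ -5830.4)
K = 1859 (K = 1820 + 39 = 1859)
f + K = -291519/50 + 1859 = -198569/50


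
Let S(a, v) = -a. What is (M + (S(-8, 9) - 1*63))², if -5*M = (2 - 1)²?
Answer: 76176/25 ≈ 3047.0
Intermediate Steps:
M = -⅕ (M = -(2 - 1)²/5 = -⅕*1² = -⅕*1 = -⅕ ≈ -0.20000)
(M + (S(-8, 9) - 1*63))² = (-⅕ + (-1*(-8) - 1*63))² = (-⅕ + (8 - 63))² = (-⅕ - 55)² = (-276/5)² = 76176/25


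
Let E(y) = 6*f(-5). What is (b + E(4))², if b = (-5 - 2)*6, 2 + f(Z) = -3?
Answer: 5184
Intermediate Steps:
f(Z) = -5 (f(Z) = -2 - 3 = -5)
b = -42 (b = -7*6 = -42)
E(y) = -30 (E(y) = 6*(-5) = -30)
(b + E(4))² = (-42 - 30)² = (-72)² = 5184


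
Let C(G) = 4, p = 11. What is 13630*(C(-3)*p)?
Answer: 599720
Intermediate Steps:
13630*(C(-3)*p) = 13630*(4*11) = 13630*44 = 599720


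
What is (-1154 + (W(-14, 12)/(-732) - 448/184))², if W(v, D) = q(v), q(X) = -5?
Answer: 379066141883641/283450896 ≈ 1.3373e+6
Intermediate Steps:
W(v, D) = -5
(-1154 + (W(-14, 12)/(-732) - 448/184))² = (-1154 + (-5/(-732) - 448/184))² = (-1154 + (-5*(-1/732) - 448*1/184))² = (-1154 + (5/732 - 56/23))² = (-1154 - 40877/16836)² = (-19469621/16836)² = 379066141883641/283450896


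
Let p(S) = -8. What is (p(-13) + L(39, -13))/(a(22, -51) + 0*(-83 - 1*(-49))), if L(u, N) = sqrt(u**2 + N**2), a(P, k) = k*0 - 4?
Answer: 2 - 13*sqrt(10)/4 ≈ -8.2774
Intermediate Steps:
a(P, k) = -4 (a(P, k) = 0 - 4 = -4)
L(u, N) = sqrt(N**2 + u**2)
(p(-13) + L(39, -13))/(a(22, -51) + 0*(-83 - 1*(-49))) = (-8 + sqrt((-13)**2 + 39**2))/(-4 + 0*(-83 - 1*(-49))) = (-8 + sqrt(169 + 1521))/(-4 + 0*(-83 + 49)) = (-8 + sqrt(1690))/(-4 + 0*(-34)) = (-8 + 13*sqrt(10))/(-4 + 0) = (-8 + 13*sqrt(10))/(-4) = (-8 + 13*sqrt(10))*(-1/4) = 2 - 13*sqrt(10)/4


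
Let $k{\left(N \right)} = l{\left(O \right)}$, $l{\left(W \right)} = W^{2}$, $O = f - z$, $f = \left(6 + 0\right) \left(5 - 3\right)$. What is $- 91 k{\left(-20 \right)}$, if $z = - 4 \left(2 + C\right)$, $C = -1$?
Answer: $-23296$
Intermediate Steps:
$f = 12$ ($f = 6 \cdot 2 = 12$)
$z = -4$ ($z = - 4 \left(2 - 1\right) = \left(-4\right) 1 = -4$)
$O = 16$ ($O = 12 - -4 = 12 + 4 = 16$)
$k{\left(N \right)} = 256$ ($k{\left(N \right)} = 16^{2} = 256$)
$- 91 k{\left(-20 \right)} = \left(-91\right) 256 = -23296$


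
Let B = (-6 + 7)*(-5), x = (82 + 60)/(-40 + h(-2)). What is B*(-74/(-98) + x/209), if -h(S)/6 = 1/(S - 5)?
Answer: -5175340/1403017 ≈ -3.6887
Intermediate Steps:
h(S) = -6/(-5 + S) (h(S) = -6/(S - 5) = -6/(-5 + S))
x = -497/137 (x = (82 + 60)/(-40 - 6/(-5 - 2)) = 142/(-40 - 6/(-7)) = 142/(-40 - 6*(-1/7)) = 142/(-40 + 6/7) = 142/(-274/7) = 142*(-7/274) = -497/137 ≈ -3.6277)
B = -5 (B = 1*(-5) = -5)
B*(-74/(-98) + x/209) = -5*(-74/(-98) - 497/137/209) = -5*(-74*(-1/98) - 497/137*1/209) = -5*(37/49 - 497/28633) = -5*1035068/1403017 = -5175340/1403017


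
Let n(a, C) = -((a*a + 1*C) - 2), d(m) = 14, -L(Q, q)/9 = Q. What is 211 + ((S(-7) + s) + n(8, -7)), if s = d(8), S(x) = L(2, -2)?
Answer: 152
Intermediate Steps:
L(Q, q) = -9*Q
S(x) = -18 (S(x) = -9*2 = -18)
s = 14
n(a, C) = 2 - C - a**2 (n(a, C) = -((a**2 + C) - 2) = -((C + a**2) - 2) = -(-2 + C + a**2) = 2 - C - a**2)
211 + ((S(-7) + s) + n(8, -7)) = 211 + ((-18 + 14) + (2 - 1*(-7) - 1*8**2)) = 211 + (-4 + (2 + 7 - 1*64)) = 211 + (-4 + (2 + 7 - 64)) = 211 + (-4 - 55) = 211 - 59 = 152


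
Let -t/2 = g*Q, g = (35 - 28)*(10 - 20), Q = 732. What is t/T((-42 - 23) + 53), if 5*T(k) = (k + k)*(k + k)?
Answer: 10675/12 ≈ 889.58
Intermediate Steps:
g = -70 (g = 7*(-10) = -70)
T(k) = 4*k²/5 (T(k) = ((k + k)*(k + k))/5 = ((2*k)*(2*k))/5 = (4*k²)/5 = 4*k²/5)
t = 102480 (t = -(-140)*732 = -2*(-51240) = 102480)
t/T((-42 - 23) + 53) = 102480/((4*((-42 - 23) + 53)²/5)) = 102480/((4*(-65 + 53)²/5)) = 102480/(((⅘)*(-12)²)) = 102480/(((⅘)*144)) = 102480/(576/5) = 102480*(5/576) = 10675/12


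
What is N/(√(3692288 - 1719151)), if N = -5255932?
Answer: -5255932*√1973137/1973137 ≈ -3741.7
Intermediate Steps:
N/(√(3692288 - 1719151)) = -5255932/√(3692288 - 1719151) = -5255932*√1973137/1973137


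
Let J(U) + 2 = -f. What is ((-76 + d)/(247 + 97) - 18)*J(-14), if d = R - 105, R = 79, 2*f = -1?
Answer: 9441/344 ≈ 27.445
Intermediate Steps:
f = -½ (f = (½)*(-1) = -½ ≈ -0.50000)
d = -26 (d = 79 - 105 = -26)
J(U) = -3/2 (J(U) = -2 - 1*(-½) = -2 + ½ = -3/2)
((-76 + d)/(247 + 97) - 18)*J(-14) = ((-76 - 26)/(247 + 97) - 18)*(-3/2) = (-102/344 - 18)*(-3/2) = (-102*1/344 - 18)*(-3/2) = (-51/172 - 18)*(-3/2) = -3147/172*(-3/2) = 9441/344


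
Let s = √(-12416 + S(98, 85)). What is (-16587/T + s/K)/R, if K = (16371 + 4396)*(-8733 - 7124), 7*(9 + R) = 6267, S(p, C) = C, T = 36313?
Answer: -38703/75095284 - 7*I*√12331/2042991587076 ≈ -0.00051539 - 3.8048e-10*I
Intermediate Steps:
R = 6204/7 (R = -9 + (⅐)*6267 = -9 + 6267/7 = 6204/7 ≈ 886.29)
s = I*√12331 (s = √(-12416 + 85) = √(-12331) = I*√12331 ≈ 111.05*I)
K = -329302319 (K = 20767*(-15857) = -329302319)
(-16587/T + s/K)/R = (-16587/36313 + (I*√12331)/(-329302319))/(6204/7) = (-16587*1/36313 + (I*√12331)*(-1/329302319))*(7/6204) = (-16587/36313 - I*√12331/329302319)*(7/6204) = -38703/75095284 - 7*I*√12331/2042991587076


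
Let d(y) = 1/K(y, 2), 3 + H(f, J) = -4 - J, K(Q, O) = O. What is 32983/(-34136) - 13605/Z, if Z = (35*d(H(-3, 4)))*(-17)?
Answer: 629215/14056 ≈ 44.765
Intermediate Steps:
H(f, J) = -7 - J (H(f, J) = -3 + (-4 - J) = -7 - J)
d(y) = ½ (d(y) = 1/2 = ½)
Z = -595/2 (Z = (35*(½))*(-17) = (35/2)*(-17) = -595/2 ≈ -297.50)
32983/(-34136) - 13605/Z = 32983/(-34136) - 13605/(-595/2) = 32983*(-1/34136) - 13605*(-2/595) = -32983/34136 + 5442/119 = 629215/14056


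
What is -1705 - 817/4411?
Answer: -7521572/4411 ≈ -1705.2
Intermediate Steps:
-1705 - 817/4411 = -7521572/4411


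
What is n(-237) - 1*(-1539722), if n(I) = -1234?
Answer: 1538488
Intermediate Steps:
n(-237) - 1*(-1539722) = -1234 - 1*(-1539722) = -1234 + 1539722 = 1538488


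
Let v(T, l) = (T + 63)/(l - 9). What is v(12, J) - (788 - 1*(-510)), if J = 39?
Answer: -2591/2 ≈ -1295.5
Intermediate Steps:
v(T, l) = (63 + T)/(-9 + l)
v(12, J) - (788 - 1*(-510)) = (63 + 12)/(-9 + 39) - (788 - 1*(-510)) = 75/30 - (788 + 510) = (1/30)*75 - 1*1298 = 5/2 - 1298 = -2591/2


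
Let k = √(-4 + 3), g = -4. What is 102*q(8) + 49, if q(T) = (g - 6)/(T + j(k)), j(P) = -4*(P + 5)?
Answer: 251/2 - 51*I/2 ≈ 125.5 - 25.5*I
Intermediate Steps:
k = I (k = √(-1) = I ≈ 1.0*I)
j(P) = -20 - 4*P (j(P) = -4*(5 + P) = -20 - 4*P)
q(T) = -10/(-20 + T - 4*I) (q(T) = (-4 - 6)/(T + (-20 - 4*I)) = -10/(-20 + T - 4*I))
102*q(8) + 49 = 102*(10/(20 - 1*8 + 4*I)) + 49 = 102*(10/(20 - 8 + 4*I)) + 49 = 102*(10/(12 + 4*I)) + 49 = 102*(10*((12 - 4*I)/160)) + 49 = 102*((12 - 4*I)/16) + 49 = 51*(12 - 4*I)/8 + 49 = 49 + 51*(12 - 4*I)/8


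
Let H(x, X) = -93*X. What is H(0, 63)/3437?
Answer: -837/491 ≈ -1.7047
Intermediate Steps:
H(0, 63)/3437 = -93*63/3437 = -5859*1/3437 = -837/491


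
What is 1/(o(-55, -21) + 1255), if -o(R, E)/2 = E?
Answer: 1/1297 ≈ 0.00077101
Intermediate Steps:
o(R, E) = -2*E
1/(o(-55, -21) + 1255) = 1/(-2*(-21) + 1255) = 1/(42 + 1255) = 1/1297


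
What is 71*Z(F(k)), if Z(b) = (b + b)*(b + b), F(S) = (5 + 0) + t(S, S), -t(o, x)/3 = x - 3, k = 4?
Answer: 1136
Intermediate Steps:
t(o, x) = 9 - 3*x (t(o, x) = -3*(x - 3) = -3*(-3 + x) = 9 - 3*x)
F(S) = 14 - 3*S (F(S) = (5 + 0) + (9 - 3*S) = 5 + (9 - 3*S) = 14 - 3*S)
Z(b) = 4*b**2 (Z(b) = (2*b)*(2*b) = 4*b**2)
71*Z(F(k)) = 71*(4*(14 - 3*4)**2) = 71*(4*(14 - 12)**2) = 71*(4*2**2) = 71*(4*4) = 71*16 = 1136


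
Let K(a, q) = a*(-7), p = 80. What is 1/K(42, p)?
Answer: -1/294 ≈ -0.0034014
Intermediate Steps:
K(a, q) = -7*a
1/K(42, p) = 1/(-7*42) = 1/(-294) = -1/294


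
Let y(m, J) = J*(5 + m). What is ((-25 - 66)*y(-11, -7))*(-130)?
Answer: 496860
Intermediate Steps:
((-25 - 66)*y(-11, -7))*(-130) = ((-25 - 66)*(-7*(5 - 11)))*(-130) = -(-637)*(-6)*(-130) = -91*42*(-130) = -3822*(-130) = 496860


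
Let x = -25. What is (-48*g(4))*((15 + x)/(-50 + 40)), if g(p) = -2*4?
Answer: 384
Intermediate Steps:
g(p) = -8
(-48*g(4))*((15 + x)/(-50 + 40)) = (-48*(-8))*((15 - 25)/(-50 + 40)) = 384*(-10/(-10)) = 384*(-10*(-⅒)) = 384*1 = 384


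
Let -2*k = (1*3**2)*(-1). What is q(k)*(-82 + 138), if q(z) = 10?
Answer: 560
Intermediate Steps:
k = 9/2 (k = -1*3**2*(-1)/2 = -1*9*(-1)/2 = -9*(-1)/2 = -1/2*(-9) = 9/2 ≈ 4.5000)
q(k)*(-82 + 138) = 10*(-82 + 138) = 10*56 = 560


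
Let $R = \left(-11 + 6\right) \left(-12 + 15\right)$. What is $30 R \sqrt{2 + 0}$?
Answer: $- 450 \sqrt{2} \approx -636.4$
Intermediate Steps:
$R = -15$ ($R = \left(-5\right) 3 = -15$)
$30 R \sqrt{2 + 0} = 30 \left(-15\right) \sqrt{2 + 0} = - 450 \sqrt{2}$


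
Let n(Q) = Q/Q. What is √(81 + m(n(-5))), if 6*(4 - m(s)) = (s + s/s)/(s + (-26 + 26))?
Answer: √762/3 ≈ 9.2014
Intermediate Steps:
n(Q) = 1
m(s) = 4 - (1 + s)/(6*s) (m(s) = 4 - (s + s/s)/(6*(s + (-26 + 26))) = 4 - (s + 1)/(6*(s + 0)) = 4 - (1 + s)/(6*s))
√(81 + m(n(-5))) = √(81 + (⅙)*(-1 + 23*1)/1) = √(81 + (⅙)*1*(-1 + 23)) = √(81 + (⅙)*1*22) = √(81 + 11/3) = √(254/3) = √762/3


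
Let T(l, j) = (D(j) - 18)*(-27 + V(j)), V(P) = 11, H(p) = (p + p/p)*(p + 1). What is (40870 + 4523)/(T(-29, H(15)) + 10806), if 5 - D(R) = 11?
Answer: 15131/3730 ≈ 4.0566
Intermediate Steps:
H(p) = (1 + p)² (H(p) = (p + 1)*(1 + p) = (1 + p)*(1 + p) = (1 + p)²)
D(R) = -6 (D(R) = 5 - 1*11 = 5 - 11 = -6)
T(l, j) = 384 (T(l, j) = (-6 - 18)*(-27 + 11) = -24*(-16) = 384)
(40870 + 4523)/(T(-29, H(15)) + 10806) = (40870 + 4523)/(384 + 10806) = 45393/11190 = 45393*(1/11190) = 15131/3730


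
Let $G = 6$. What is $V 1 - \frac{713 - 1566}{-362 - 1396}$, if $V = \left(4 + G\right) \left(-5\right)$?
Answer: $- \frac{88753}{1758} \approx -50.485$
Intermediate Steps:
$V = -50$ ($V = \left(4 + 6\right) \left(-5\right) = 10 \left(-5\right) = -50$)
$V 1 - \frac{713 - 1566}{-362 - 1396} = \left(-50\right) 1 - \frac{713 - 1566}{-362 - 1396} = -50 - \frac{713 - 1566}{-1758} = -50 - \left(713 - 1566\right) \left(- \frac{1}{1758}\right) = -50 - \left(-853\right) \left(- \frac{1}{1758}\right) = -50 - \frac{853}{1758} = - \frac{88753}{1758}$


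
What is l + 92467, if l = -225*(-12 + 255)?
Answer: 37792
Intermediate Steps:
l = -54675 (l = -225*243 = -54675)
l + 92467 = -54675 + 92467 = 37792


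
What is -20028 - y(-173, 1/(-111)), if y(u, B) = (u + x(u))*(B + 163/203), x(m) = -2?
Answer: -64022882/3219 ≈ -19889.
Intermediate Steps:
y(u, B) = (-2 + u)*(163/203 + B) (y(u, B) = (u - 2)*(B + 163/203) = (-2 + u)*(B + 163*(1/203)) = (-2 + u)*(B + 163/203) = (-2 + u)*(163/203 + B))
-20028 - y(-173, 1/(-111)) = -20028 - (-326/203 - 2/(-111) + (163/203)*(-173) - 173/(-111)) = -20028 - (-326/203 - 2*(-1/111) - 28199/203 - 1/111*(-173)) = -20028 - (-326/203 + 2/111 - 28199/203 + 173/111) = -20028 - 1*(-447250/3219) = -20028 + 447250/3219 = -64022882/3219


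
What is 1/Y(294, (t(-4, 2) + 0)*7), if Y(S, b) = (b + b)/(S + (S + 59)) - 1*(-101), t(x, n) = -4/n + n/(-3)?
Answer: 1941/195929 ≈ 0.0099066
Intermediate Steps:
t(x, n) = -4/n - n/3 (t(x, n) = -4/n + n*(-⅓) = -4/n - n/3)
Y(S, b) = 101 + 2*b/(59 + 2*S) (Y(S, b) = (2*b)/(S + (59 + S)) + 101 = (2*b)/(59 + 2*S) + 101 = 2*b/(59 + 2*S) + 101 = 101 + 2*b/(59 + 2*S))
1/Y(294, (t(-4, 2) + 0)*7) = 1/((5959 + 2*(((-4/2 - ⅓*2) + 0)*7) + 202*294)/(59 + 2*294)) = 1/((5959 + 2*(((-4*½ - ⅔) + 0)*7) + 59388)/(59 + 588)) = 1/((5959 + 2*(((-2 - ⅔) + 0)*7) + 59388)/647) = 1/((5959 + 2*((-8/3 + 0)*7) + 59388)/647) = 1/((5959 + 2*(-8/3*7) + 59388)/647) = 1/((5959 + 2*(-56/3) + 59388)/647) = 1/((5959 - 112/3 + 59388)/647) = 1/((1/647)*(195929/3)) = 1/(195929/1941) = 1941/195929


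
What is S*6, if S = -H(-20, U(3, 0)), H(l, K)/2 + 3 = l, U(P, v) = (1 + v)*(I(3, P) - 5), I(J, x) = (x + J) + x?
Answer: 276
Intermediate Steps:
I(J, x) = J + 2*x (I(J, x) = (J + x) + x = J + 2*x)
U(P, v) = (1 + v)*(-2 + 2*P) (U(P, v) = (1 + v)*((3 + 2*P) - 5) = (1 + v)*(-2 + 2*P))
H(l, K) = -6 + 2*l
S = 46 (S = -(-6 + 2*(-20)) = -(-6 - 40) = -1*(-46) = 46)
S*6 = 46*6 = 276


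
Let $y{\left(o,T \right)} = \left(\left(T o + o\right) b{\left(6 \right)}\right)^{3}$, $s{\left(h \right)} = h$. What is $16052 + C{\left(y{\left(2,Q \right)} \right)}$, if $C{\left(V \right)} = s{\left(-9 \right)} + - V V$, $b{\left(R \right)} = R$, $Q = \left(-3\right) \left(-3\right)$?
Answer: $-2985983983957$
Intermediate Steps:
$Q = 9$
$y{\left(o,T \right)} = \left(6 o + 6 T o\right)^{3}$ ($y{\left(o,T \right)} = \left(\left(T o + o\right) 6\right)^{3} = \left(\left(o + T o\right) 6\right)^{3} = \left(6 o + 6 T o\right)^{3}$)
$C{\left(V \right)} = -9 - V^{2}$ ($C{\left(V \right)} = -9 + - V V = -9 - V^{2}$)
$16052 + C{\left(y{\left(2,Q \right)} \right)} = 16052 - \left(9 + \left(216 \cdot 2^{3} \left(1 + 9\right)^{3}\right)^{2}\right) = 16052 - \left(9 + \left(216 \cdot 8 \cdot 10^{3}\right)^{2}\right) = 16052 - \left(9 + \left(216 \cdot 8 \cdot 1000\right)^{2}\right) = 16052 - 2985984000009 = -2985983983957$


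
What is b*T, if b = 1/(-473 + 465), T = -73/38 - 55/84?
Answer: 4111/12768 ≈ 0.32198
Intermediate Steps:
T = -4111/1596 (T = -73*1/38 - 55*1/84 = -73/38 - 55/84 = -4111/1596 ≈ -2.5758)
b = -1/8 (b = 1/(-8) = -1/8 ≈ -0.12500)
b*T = -1/8*(-4111/1596) = 4111/12768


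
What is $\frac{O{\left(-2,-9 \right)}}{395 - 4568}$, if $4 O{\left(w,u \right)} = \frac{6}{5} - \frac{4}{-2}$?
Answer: $- \frac{4}{20865} \approx -0.00019171$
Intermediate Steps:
$O{\left(w,u \right)} = \frac{4}{5}$ ($O{\left(w,u \right)} = \frac{\frac{6}{5} - \frac{4}{-2}}{4} = \frac{6 \cdot \frac{1}{5} - -2}{4} = \frac{\frac{6}{5} + 2}{4} = \frac{1}{4} \cdot \frac{16}{5} = \frac{4}{5}$)
$\frac{O{\left(-2,-9 \right)}}{395 - 4568} = \frac{4}{5 \left(395 - 4568\right)} = \frac{4}{5 \left(-4173\right)} = \frac{4}{5} \left(- \frac{1}{4173}\right) = - \frac{4}{20865}$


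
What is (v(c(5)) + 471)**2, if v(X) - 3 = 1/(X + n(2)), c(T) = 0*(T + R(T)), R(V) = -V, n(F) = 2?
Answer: 900601/4 ≈ 2.2515e+5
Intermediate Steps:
c(T) = 0 (c(T) = 0*(T - T) = 0*0 = 0)
v(X) = 3 + 1/(2 + X) (v(X) = 3 + 1/(X + 2) = 3 + 1/(2 + X))
(v(c(5)) + 471)**2 = ((7 + 3*0)/(2 + 0) + 471)**2 = ((7 + 0)/2 + 471)**2 = ((1/2)*7 + 471)**2 = (7/2 + 471)**2 = (949/2)**2 = 900601/4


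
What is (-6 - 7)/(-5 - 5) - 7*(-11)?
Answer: 783/10 ≈ 78.300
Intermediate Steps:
(-6 - 7)/(-5 - 5) - 7*(-11) = -13/(-10) + 77 = -13*(-⅒) + 77 = 13/10 + 77 = 783/10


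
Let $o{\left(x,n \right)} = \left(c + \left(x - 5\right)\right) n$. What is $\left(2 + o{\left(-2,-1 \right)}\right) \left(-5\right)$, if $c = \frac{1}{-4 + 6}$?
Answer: $- \frac{85}{2} \approx -42.5$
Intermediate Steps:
$c = \frac{1}{2} \approx 0.5$
$o{\left(x,n \right)} = n \left(- \frac{9}{2} + x\right)$ ($o{\left(x,n \right)} = \left(\frac{1}{2} + \left(x - 5\right)\right) n = \left(\frac{1}{2} + \left(-5 + x\right)\right) n = \left(- \frac{9}{2} + x\right) n = n \left(- \frac{9}{2} + x\right)$)
$\left(2 + o{\left(-2,-1 \right)}\right) \left(-5\right) = \left(2 + \frac{1}{2} \left(-1\right) \left(-9 + 2 \left(-2\right)\right)\right) \left(-5\right) = \left(2 + \frac{1}{2} \left(-1\right) \left(-9 - 4\right)\right) \left(-5\right) = \left(2 + \frac{1}{2} \left(-1\right) \left(-13\right)\right) \left(-5\right) = \left(2 + \frac{13}{2}\right) \left(-5\right) = \frac{17}{2} \left(-5\right) = - \frac{85}{2}$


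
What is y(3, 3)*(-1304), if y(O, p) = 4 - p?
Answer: -1304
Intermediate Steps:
y(3, 3)*(-1304) = (4 - 1*3)*(-1304) = (4 - 3)*(-1304) = 1*(-1304) = -1304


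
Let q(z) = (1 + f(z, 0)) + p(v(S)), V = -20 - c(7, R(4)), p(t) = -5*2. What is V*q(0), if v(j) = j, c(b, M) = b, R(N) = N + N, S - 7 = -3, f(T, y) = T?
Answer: 243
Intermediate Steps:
S = 4 (S = 7 - 3 = 4)
R(N) = 2*N
p(t) = -10
V = -27 (V = -20 - 1*7 = -20 - 7 = -27)
q(z) = -9 + z (q(z) = (1 + z) - 10 = -9 + z)
V*q(0) = -27*(-9 + 0) = -27*(-9) = 243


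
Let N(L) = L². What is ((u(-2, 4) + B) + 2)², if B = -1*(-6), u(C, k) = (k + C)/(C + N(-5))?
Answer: 34596/529 ≈ 65.399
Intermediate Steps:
u(C, k) = (C + k)/(25 + C) (u(C, k) = (k + C)/(C + (-5)²) = (C + k)/(C + 25) = (C + k)/(25 + C))
B = 6
((u(-2, 4) + B) + 2)² = (((-2 + 4)/(25 - 2) + 6) + 2)² = ((2/23 + 6) + 2)² = (140/23 + 2)² = (186/23)² = 34596/529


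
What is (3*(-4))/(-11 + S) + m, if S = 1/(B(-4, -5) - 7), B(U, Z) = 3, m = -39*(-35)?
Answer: 20491/15 ≈ 1366.1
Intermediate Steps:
m = 1365
S = -¼ (S = 1/(3 - 7) = 1/(-4) = -¼ ≈ -0.25000)
(3*(-4))/(-11 + S) + m = (3*(-4))/(-11 - ¼) + 1365 = -12/(-45/4) + 1365 = -12*(-4/45) + 1365 = 16/15 + 1365 = 20491/15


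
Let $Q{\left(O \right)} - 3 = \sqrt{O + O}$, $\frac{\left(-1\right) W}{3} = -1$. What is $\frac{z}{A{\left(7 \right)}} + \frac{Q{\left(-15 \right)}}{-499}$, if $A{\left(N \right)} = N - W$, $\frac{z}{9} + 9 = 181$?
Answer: $\frac{193110}{499} - \frac{i \sqrt{30}}{499} \approx 386.99 - 0.010976 i$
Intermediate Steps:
$z = 1548$ ($z = -81 + 9 \cdot 181 = -81 + 1629 = 1548$)
$W = 3$ ($W = \left(-3\right) \left(-1\right) = 3$)
$A{\left(N \right)} = -3 + N$ ($A{\left(N \right)} = N - 3 = -3 + N$)
$Q{\left(O \right)} = 3 + \sqrt{2} \sqrt{O}$ ($Q{\left(O \right)} = 3 + \sqrt{O + O} = 3 + \sqrt{2 O} = 3 + \sqrt{2} \sqrt{O}$)
$\frac{z}{A{\left(7 \right)}} + \frac{Q{\left(-15 \right)}}{-499} = \frac{1548}{-3 + 7} + \frac{3 + \sqrt{2} \sqrt{-15}}{-499} = \frac{1548}{4} + \left(3 + \sqrt{2} i \sqrt{15}\right) \left(- \frac{1}{499}\right) = 1548 \cdot \frac{1}{4} + \left(3 + i \sqrt{30}\right) \left(- \frac{1}{499}\right) = 387 - \left(\frac{3}{499} + \frac{i \sqrt{30}}{499}\right) = \frac{193110}{499} - \frac{i \sqrt{30}}{499}$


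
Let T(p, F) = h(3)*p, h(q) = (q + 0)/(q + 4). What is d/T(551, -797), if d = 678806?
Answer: 4751642/1653 ≈ 2874.6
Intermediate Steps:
h(q) = q/(4 + q)
T(p, F) = 3*p/7 (T(p, F) = (3/(4 + 3))*p = (3/7)*p = (3*(⅐))*p = 3*p/7)
d/T(551, -797) = 678806/(((3/7)*551)) = 678806/(1653/7) = 678806*(7/1653) = 4751642/1653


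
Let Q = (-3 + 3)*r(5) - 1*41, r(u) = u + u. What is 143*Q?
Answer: -5863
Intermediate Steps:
r(u) = 2*u
Q = -41 (Q = (-3 + 3)*(2*5) - 1*41 = 0*10 - 41 = 0 - 41 = -41)
143*Q = 143*(-41) = -5863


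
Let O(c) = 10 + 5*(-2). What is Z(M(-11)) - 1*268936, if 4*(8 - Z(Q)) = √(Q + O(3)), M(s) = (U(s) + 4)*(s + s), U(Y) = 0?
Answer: -268928 - I*√22/2 ≈ -2.6893e+5 - 2.3452*I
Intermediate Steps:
O(c) = 0 (O(c) = 10 - 10 = 0)
M(s) = 8*s (M(s) = (0 + 4)*(s + s) = 4*(2*s) = 8*s)
Z(Q) = 8 - √Q/4 (Z(Q) = 8 - √(Q + 0)/4 = 8 - √Q/4)
Z(M(-11)) - 1*268936 = (8 - 2*I*√22/4) - 1*268936 = (8 - I*√22/2) - 268936 = -268928 - I*√22/2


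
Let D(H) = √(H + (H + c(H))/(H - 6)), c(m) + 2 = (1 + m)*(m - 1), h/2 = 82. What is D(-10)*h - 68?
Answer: -68 + 41*I*√247 ≈ -68.0 + 644.37*I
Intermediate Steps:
h = 164 (h = 2*82 = 164)
c(m) = -2 + (1 + m)*(-1 + m) (c(m) = -2 + (1 + m)*(m - 1) = -2 + (1 + m)*(-1 + m))
D(H) = √(H + (-3 + H + H²)/(-6 + H)) (D(H) = √(H + (H + (-3 + H²))/(H - 6)) = √(H + (-3 + H + H²)/(-6 + H)))
D(-10)*h - 68 = √((-3 - 5*(-10) + 2*(-10)²)/(-6 - 10))*164 - 68 = √((-3 + 50 + 2*100)/(-16))*164 - 68 = √(-(-3 + 50 + 200)/16)*164 - 68 = √(-1/16*247)*164 - 68 = √(-247/16)*164 - 68 = (I*√247/4)*164 - 68 = 41*I*√247 - 68 = -68 + 41*I*√247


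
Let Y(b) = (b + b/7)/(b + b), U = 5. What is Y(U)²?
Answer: 16/49 ≈ 0.32653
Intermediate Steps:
Y(b) = 4/7 (Y(b) = (b + b*(⅐))/((2*b)) = (b + b/7)*(1/(2*b)) = (8*b/7)*(1/(2*b)) = 4/7)
Y(U)² = (4/7)² = 16/49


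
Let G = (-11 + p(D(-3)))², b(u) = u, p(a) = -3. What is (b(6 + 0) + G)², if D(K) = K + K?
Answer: 40804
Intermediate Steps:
D(K) = 2*K
G = 196 (G = (-11 - 3)² = (-14)² = 196)
(b(6 + 0) + G)² = ((6 + 0) + 196)² = (6 + 196)² = 202² = 40804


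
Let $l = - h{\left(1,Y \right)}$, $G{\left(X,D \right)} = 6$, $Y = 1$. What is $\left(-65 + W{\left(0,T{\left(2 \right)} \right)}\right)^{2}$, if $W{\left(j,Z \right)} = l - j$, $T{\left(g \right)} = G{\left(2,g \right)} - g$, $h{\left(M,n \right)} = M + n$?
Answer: $4489$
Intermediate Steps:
$l = -2$ ($l = - (1 + 1) = \left(-1\right) 2 = -2$)
$T{\left(g \right)} = 6 - g$
$W{\left(j,Z \right)} = -2 - j$
$\left(-65 + W{\left(0,T{\left(2 \right)} \right)}\right)^{2} = \left(-65 - 2\right)^{2} = \left(-67\right)^{2} = 4489$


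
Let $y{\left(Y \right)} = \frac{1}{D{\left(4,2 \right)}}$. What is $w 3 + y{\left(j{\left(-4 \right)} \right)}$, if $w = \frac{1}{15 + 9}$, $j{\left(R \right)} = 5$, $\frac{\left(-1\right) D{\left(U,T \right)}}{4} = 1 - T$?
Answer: $\frac{3}{8} \approx 0.375$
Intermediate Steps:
$D{\left(U,T \right)} = -4 + 4 T$ ($D{\left(U,T \right)} = - 4 \left(1 - T\right) = -4 + 4 T$)
$w = \frac{1}{24} \approx 0.041667$
$y{\left(Y \right)} = \frac{1}{4}$ ($y{\left(Y \right)} = \frac{1}{-4 + 4 \cdot 2} = \frac{1}{-4 + 8} = \frac{1}{4}$)
$w 3 + y{\left(j{\left(-4 \right)} \right)} = \frac{1}{24} \cdot 3 + \frac{1}{4} = \frac{1}{8} + \frac{1}{4} = \frac{3}{8}$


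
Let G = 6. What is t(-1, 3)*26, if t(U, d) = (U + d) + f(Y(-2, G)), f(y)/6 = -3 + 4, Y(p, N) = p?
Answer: 208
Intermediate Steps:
f(y) = 6 (f(y) = 6*(-3 + 4) = 6*1 = 6)
t(U, d) = 6 + U + d (t(U, d) = (U + d) + 6 = 6 + U + d)
t(-1, 3)*26 = (6 - 1 + 3)*26 = 8*26 = 208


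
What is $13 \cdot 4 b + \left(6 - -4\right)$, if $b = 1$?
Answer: $62$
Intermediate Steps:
$13 \cdot 4 b + \left(6 - -4\right) = 13 \cdot 4 \cdot 1 + \left(6 - -4\right) = 13 \cdot 4 + \left(6 + 4\right) = 52 + 10 = 62$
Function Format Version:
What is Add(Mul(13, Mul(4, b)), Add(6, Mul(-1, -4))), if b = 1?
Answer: 62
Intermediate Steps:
Add(Mul(13, Mul(4, b)), Add(6, Mul(-1, -4))) = Add(Mul(13, Mul(4, 1)), Add(6, Mul(-1, -4))) = Add(Mul(13, 4), Add(6, 4)) = Add(52, 10) = 62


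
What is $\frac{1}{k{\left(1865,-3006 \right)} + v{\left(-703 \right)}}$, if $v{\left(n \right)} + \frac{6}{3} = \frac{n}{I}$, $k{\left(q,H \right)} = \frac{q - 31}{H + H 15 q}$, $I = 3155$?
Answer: $- \frac{132661212840}{294885012199} \approx -0.44987$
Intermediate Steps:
$k{\left(q,H \right)} = \frac{-31 + q}{H + 15 H q}$
$v{\left(n \right)} = -2 + \frac{n}{3155}$
$\frac{1}{k{\left(1865,-3006 \right)} + v{\left(-703 \right)}} = \frac{1}{\frac{-31 + 1865}{\left(-3006\right) \left(1 + 15 \cdot 1865\right)} + \left(-2 + \frac{1}{3155} \left(-703\right)\right)} = \frac{1}{\left(- \frac{1}{3006}\right) \frac{1}{1 + 27975} \cdot 1834 - \frac{7013}{3155}} = \frac{1}{\left(- \frac{1}{3006}\right) \frac{1}{27976} \cdot 1834 - \frac{7013}{3155}} = \frac{1}{- \frac{917}{42047928} - \frac{7013}{3155}} = \frac{1}{- \frac{294885012199}{132661212840}} = - \frac{132661212840}{294885012199}$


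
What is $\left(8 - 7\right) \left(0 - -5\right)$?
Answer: $5$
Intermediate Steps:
$\left(8 - 7\right) \left(0 - -5\right) = 1 \left(0 + 5\right) = 1 \cdot 5 = 5$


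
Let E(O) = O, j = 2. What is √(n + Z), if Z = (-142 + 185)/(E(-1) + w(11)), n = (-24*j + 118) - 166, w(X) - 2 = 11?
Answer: I*√3327/6 ≈ 9.6134*I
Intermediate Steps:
w(X) = 13 (w(X) = 2 + 11 = 13)
n = -96 (n = (-24*2 + 118) - 166 = (-48 + 118) - 166 = 70 - 166 = -96)
Z = 43/12 (Z = (-142 + 185)/(-1 + 13) = 43/12 ≈ 3.5833)
√(n + Z) = √(-96 + 43/12) = √(-1109/12) = I*√3327/6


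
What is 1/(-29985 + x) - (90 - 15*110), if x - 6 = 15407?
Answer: 22732319/14572 ≈ 1560.0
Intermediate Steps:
x = 15413 (x = 6 + 15407 = 15413)
1/(-29985 + x) - (90 - 15*110) = 1/(-29985 + 15413) - (90 - 15*110) = 1/(-14572) - (90 - 1650) = -1/14572 - 1*(-1560) = -1/14572 + 1560 = 22732319/14572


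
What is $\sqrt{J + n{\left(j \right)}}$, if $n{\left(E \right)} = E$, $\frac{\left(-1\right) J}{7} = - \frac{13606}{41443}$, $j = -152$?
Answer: $\frac{i \sqrt{257116267642}}{41443} \approx 12.235 i$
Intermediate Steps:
$J = \frac{95242}{41443}$ ($J = - 7 \left(- \frac{13606}{41443}\right) = - 7 \left(\left(-13606\right) \frac{1}{41443}\right) = \left(-7\right) \left(- \frac{13606}{41443}\right) = \frac{95242}{41443} \approx 2.2981$)
$\sqrt{J + n{\left(j \right)}} = \sqrt{\frac{95242}{41443} - 152} = \sqrt{- \frac{6204094}{41443}} = \frac{i \sqrt{257116267642}}{41443}$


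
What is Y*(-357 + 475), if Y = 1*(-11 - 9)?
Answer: -2360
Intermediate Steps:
Y = -20 (Y = 1*(-20) = -20)
Y*(-357 + 475) = -20*(-357 + 475) = -20*118 = -2360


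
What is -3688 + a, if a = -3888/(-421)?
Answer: -1548760/421 ≈ -3678.8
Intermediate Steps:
a = 3888/421 (a = -3888*(-1/421) = 3888/421 ≈ 9.2352)
-3688 + a = -3688 + 3888/421 = -1548760/421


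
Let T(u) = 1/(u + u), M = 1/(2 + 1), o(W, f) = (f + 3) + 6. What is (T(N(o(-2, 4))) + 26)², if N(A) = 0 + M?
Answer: 3025/4 ≈ 756.25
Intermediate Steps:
o(W, f) = 9 + f (o(W, f) = (3 + f) + 6 = 9 + f)
M = ⅓ (M = 1/3 = ⅓ ≈ 0.33333)
N(A) = ⅓ (N(A) = 0 + ⅓ = ⅓)
T(u) = 1/(2*u)
(T(N(o(-2, 4))) + 26)² = (1/(2*(⅓)) + 26)² = ((½)*3 + 26)² = (3/2 + 26)² = (55/2)² = 3025/4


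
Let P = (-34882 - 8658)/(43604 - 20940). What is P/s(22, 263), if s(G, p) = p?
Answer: -10885/1490158 ≈ -0.0073046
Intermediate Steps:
P = -10885/5666 (P = -43540/22664 = -43540*1/22664 = -10885/5666 ≈ -1.9211)
P/s(22, 263) = -10885/5666/263 = -10885/5666*1/263 = -10885/1490158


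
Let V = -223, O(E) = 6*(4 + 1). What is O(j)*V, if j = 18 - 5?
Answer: -6690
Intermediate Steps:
j = 13
O(E) = 30 (O(E) = 6*5 = 30)
O(j)*V = 30*(-223) = -6690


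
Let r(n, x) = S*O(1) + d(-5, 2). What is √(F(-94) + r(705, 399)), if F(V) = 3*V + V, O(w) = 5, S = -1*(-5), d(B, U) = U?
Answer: I*√349 ≈ 18.682*I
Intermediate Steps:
S = 5
F(V) = 4*V
r(n, x) = 27 (r(n, x) = 5*5 + 2 = 25 + 2 = 27)
√(F(-94) + r(705, 399)) = √(4*(-94) + 27) = √(-376 + 27) = √(-349) = I*√349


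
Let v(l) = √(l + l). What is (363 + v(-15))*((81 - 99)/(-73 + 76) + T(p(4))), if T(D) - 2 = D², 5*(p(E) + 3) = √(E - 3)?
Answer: 34848/25 + 96*I*√30/25 ≈ 1393.9 + 21.033*I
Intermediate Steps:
p(E) = -3 + √(-3 + E)/5 (p(E) = -3 + √(E - 3)/5 = -3 + √(-3 + E)/5)
v(l) = √2*√l (v(l) = √(2*l) = √2*√l)
T(D) = 2 + D²
(363 + v(-15))*((81 - 99)/(-73 + 76) + T(p(4))) = (363 + √2*√(-15))*((81 - 99)/(-73 + 76) + (2 + (-3 + √(-3 + 4)/5)²)) = (363 + √2*(I*√15))*(-18/3 + (2 + (-3 + √1/5)²)) = (363 + I*√30)*(-18*⅓ + (2 + (-3 + (⅕)*1)²)) = (363 + I*√30)*(-6 + (2 + (-3 + ⅕)²)) = (363 + I*√30)*(-6 + (2 + (-14/5)²)) = (363 + I*√30)*(-6 + (2 + 196/25)) = (363 + I*√30)*(-6 + 246/25) = (363 + I*√30)*(96/25) = 34848/25 + 96*I*√30/25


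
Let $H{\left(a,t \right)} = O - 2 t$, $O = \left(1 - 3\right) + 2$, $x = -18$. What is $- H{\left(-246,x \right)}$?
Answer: $-36$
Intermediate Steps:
$O = 0$ ($O = -2 + 2 = 0$)
$H{\left(a,t \right)} = - 2 t$ ($H{\left(a,t \right)} = 0 - 2 t = - 2 t$)
$- H{\left(-246,x \right)} = - \left(-2\right) \left(-18\right) = \left(-1\right) 36 = -36$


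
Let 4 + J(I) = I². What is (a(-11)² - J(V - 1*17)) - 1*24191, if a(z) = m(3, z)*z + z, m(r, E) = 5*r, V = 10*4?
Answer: 6260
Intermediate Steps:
V = 40
a(z) = 16*z (a(z) = (5*3)*z + z = 15*z + z = 16*z)
J(I) = -4 + I²
(a(-11)² - J(V - 1*17)) - 1*24191 = ((16*(-11))² - (-4 + (40 - 1*17)²)) - 1*24191 = ((-176)² - (-4 + (40 - 17)²)) - 24191 = (30976 - (-4 + 23²)) - 24191 = (30976 - (-4 + 529)) - 24191 = (30976 - 1*525) - 24191 = (30976 - 525) - 24191 = 30451 - 24191 = 6260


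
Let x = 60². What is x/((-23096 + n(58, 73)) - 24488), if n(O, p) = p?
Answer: -400/5279 ≈ -0.075772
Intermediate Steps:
x = 3600
x/((-23096 + n(58, 73)) - 24488) = 3600/((-23096 + 73) - 24488) = 3600/(-23023 - 24488) = 3600/(-47511) = 3600*(-1/47511) = -400/5279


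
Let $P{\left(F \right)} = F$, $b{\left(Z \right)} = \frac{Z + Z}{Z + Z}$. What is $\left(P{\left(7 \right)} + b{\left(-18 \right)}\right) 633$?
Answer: $5064$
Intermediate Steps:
$b{\left(Z \right)} = 1$ ($b{\left(Z \right)} = \frac{2 Z}{2 Z} = 2 Z \frac{1}{2 Z} = 1$)
$\left(P{\left(7 \right)} + b{\left(-18 \right)}\right) 633 = \left(7 + 1\right) 633 = 8 \cdot 633 = 5064$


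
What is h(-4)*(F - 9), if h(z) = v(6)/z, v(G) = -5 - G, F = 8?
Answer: -11/4 ≈ -2.7500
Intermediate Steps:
h(z) = -11/z (h(z) = (-5 - 1*6)/z = (-5 - 6)/z = -11/z)
h(-4)*(F - 9) = (-11/(-4))*(8 - 9) = -11*(-1/4)*(-1) = (11/4)*(-1) = -11/4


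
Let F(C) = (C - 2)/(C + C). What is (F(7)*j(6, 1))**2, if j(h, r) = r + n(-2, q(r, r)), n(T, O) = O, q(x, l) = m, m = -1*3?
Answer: 25/49 ≈ 0.51020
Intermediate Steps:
m = -3
q(x, l) = -3
j(h, r) = -3 + r (j(h, r) = r - 3 = -3 + r)
F(C) = (-2 + C)/(2*C) (F(C) = (-2 + C)/((2*C)) = (-2 + C)*(1/(2*C)) = (-2 + C)/(2*C))
(F(7)*j(6, 1))**2 = (((1/2)*(-2 + 7)/7)*(-3 + 1))**2 = (((1/2)*(1/7)*5)*(-2))**2 = ((5/14)*(-2))**2 = (-5/7)**2 = 25/49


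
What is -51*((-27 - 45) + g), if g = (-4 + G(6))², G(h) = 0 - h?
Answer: -1428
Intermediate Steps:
G(h) = -h
g = 100 (g = (-4 - 1*6)² = (-4 - 6)² = (-10)² = 100)
-51*((-27 - 45) + g) = -51*((-27 - 45) + 100) = -51*(-72 + 100) = -51*28 = -1428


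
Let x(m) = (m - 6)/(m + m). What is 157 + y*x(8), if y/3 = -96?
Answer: 121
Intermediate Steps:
x(m) = (-6 + m)/(2*m) (x(m) = (-6 + m)/((2*m)) = (-6 + m)*(1/(2*m)) = (-6 + m)/(2*m))
y = -288 (y = 3*(-96) = -288)
157 + y*x(8) = 157 - 144*(-6 + 8)/8 = 157 - 144*2/8 = 157 - 288*1/8 = 157 - 36 = 121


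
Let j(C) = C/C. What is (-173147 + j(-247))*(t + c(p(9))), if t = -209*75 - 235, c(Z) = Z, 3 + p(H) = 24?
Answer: 2751116794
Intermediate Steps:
p(H) = 21 (p(H) = -3 + 24 = 21)
t = -15910 (t = -15675 - 235 = -15910)
j(C) = 1
(-173147 + j(-247))*(t + c(p(9))) = (-173147 + 1)*(-15910 + 21) = -173146*(-15889) = 2751116794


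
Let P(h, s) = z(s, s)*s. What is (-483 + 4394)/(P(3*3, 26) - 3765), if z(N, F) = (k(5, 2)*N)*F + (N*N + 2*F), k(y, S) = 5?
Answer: 3911/103043 ≈ 0.037955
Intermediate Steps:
z(N, F) = N² + 2*F + 5*F*N (z(N, F) = (5*N)*F + (N*N + 2*F) = 5*F*N + (N² + 2*F) = N² + 2*F + 5*F*N)
P(h, s) = s*(2*s + 6*s²) (P(h, s) = (s² + 2*s + 5*s*s)*s = (s² + 2*s + 5*s²)*s = (2*s + 6*s²)*s = s*(2*s + 6*s²))
(-483 + 4394)/(P(3*3, 26) - 3765) = (-483 + 4394)/(26²*(2 + 6*26) - 3765) = 3911/(676*(2 + 156) - 3765) = 3911/(676*158 - 3765) = 3911/(106808 - 3765) = 3911/103043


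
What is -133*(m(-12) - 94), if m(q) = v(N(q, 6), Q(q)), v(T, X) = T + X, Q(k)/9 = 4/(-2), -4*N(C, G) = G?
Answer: 30191/2 ≈ 15096.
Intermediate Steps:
N(C, G) = -G/4
Q(k) = -18 (Q(k) = 9*(4/(-2)) = 9*(4*(-½)) = 9*(-2) = -18)
m(q) = -39/2 (m(q) = -¼*6 - 18 = -3/2 - 18 = -39/2)
-133*(m(-12) - 94) = -133*(-39/2 - 94) = -133*(-227/2) = 30191/2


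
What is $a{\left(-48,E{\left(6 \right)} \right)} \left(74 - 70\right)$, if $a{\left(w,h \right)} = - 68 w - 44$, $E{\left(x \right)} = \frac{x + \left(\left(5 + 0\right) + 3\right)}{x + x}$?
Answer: $12880$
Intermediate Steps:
$E{\left(x \right)} = \frac{8 + x}{2 x}$ ($E{\left(x \right)} = \frac{x + \left(5 + 3\right)}{2 x} = \left(x + 8\right) \frac{1}{2 x} = \left(8 + x\right) \frac{1}{2 x} = \frac{8 + x}{2 x}$)
$a{\left(w,h \right)} = -44 - 68 w$
$a{\left(-48,E{\left(6 \right)} \right)} \left(74 - 70\right) = \left(-44 - -3264\right) \left(74 - 70\right) = \left(-44 + 3264\right) \left(74 - 70\right) = 3220 \cdot 4 = 12880$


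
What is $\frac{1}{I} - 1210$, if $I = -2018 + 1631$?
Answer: $- \frac{468271}{387} \approx -1210.0$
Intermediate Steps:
$I = -387$
$\frac{1}{I} - 1210 = \frac{1}{-387} - 1210 = - \frac{1}{387} - 1210 = - \frac{468271}{387}$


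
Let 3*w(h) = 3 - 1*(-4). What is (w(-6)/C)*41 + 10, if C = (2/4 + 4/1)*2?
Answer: 557/27 ≈ 20.630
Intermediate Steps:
C = 9 (C = (2*(1/4) + 4*1)*2 = (1/2 + 4)*2 = (9/2)*2 = 9)
w(h) = 7/3 (w(h) = (3 - 1*(-4))/3 = (3 + 4)/3 = (1/3)*7 = 7/3)
(w(-6)/C)*41 + 10 = ((7/3)/9)*41 + 10 = ((7/3)*(1/9))*41 + 10 = (7/27)*41 + 10 = 287/27 + 10 = 557/27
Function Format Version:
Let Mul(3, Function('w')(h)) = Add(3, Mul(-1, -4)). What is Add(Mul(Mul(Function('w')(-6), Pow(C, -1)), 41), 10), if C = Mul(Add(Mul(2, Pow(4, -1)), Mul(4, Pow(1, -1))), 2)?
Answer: Rational(557, 27) ≈ 20.630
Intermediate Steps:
C = 9 (C = Mul(Add(Mul(2, Rational(1, 4)), Mul(4, 1)), 2) = Mul(Add(Rational(1, 2), 4), 2) = Mul(Rational(9, 2), 2) = 9)
Function('w')(h) = Rational(7, 3) (Function('w')(h) = Mul(Rational(1, 3), Add(3, Mul(-1, -4))) = Mul(Rational(1, 3), Add(3, 4)) = Mul(Rational(1, 3), 7) = Rational(7, 3))
Add(Mul(Mul(Function('w')(-6), Pow(C, -1)), 41), 10) = Add(Mul(Mul(Rational(7, 3), Pow(9, -1)), 41), 10) = Add(Mul(Mul(Rational(7, 3), Rational(1, 9)), 41), 10) = Add(Mul(Rational(7, 27), 41), 10) = Add(Rational(287, 27), 10) = Rational(557, 27)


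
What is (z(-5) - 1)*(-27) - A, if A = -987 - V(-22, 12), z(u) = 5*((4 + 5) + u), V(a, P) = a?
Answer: 452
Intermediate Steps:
z(u) = 45 + 5*u (z(u) = 5*(9 + u) = 45 + 5*u)
A = -965 (A = -987 - 1*(-22) = -987 + 22 = -965)
(z(-5) - 1)*(-27) - A = ((45 + 5*(-5)) - 1)*(-27) - 1*(-965) = ((45 - 25) - 1)*(-27) + 965 = (20 - 1)*(-27) + 965 = 19*(-27) + 965 = -513 + 965 = 452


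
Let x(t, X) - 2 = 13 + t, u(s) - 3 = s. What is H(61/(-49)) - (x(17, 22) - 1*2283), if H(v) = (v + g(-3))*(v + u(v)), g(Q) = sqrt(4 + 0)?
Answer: 5405576/2401 ≈ 2251.4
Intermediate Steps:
g(Q) = 2 (g(Q) = sqrt(4) = 2)
u(s) = 3 + s
x(t, X) = 15 + t (x(t, X) = 2 + (13 + t) = 15 + t)
H(v) = (2 + v)*(3 + 2*v) (H(v) = (v + 2)*(v + (3 + v)) = (2 + v)*(3 + 2*v))
H(61/(-49)) - (x(17, 22) - 1*2283) = (6 + 2*(61/(-49))**2 + 7*(61/(-49))) - ((15 + 17) - 1*2283) = (6 + 2*(61*(-1/49))**2 + 7*(61*(-1/49))) - (32 - 2283) = (6 + 2*(-61/49)**2 + 7*(-61/49)) - 1*(-2251) = (6 + 2*(3721/2401) - 61/7) + 2251 = (6 + 7442/2401 - 61/7) + 2251 = 925/2401 + 2251 = 5405576/2401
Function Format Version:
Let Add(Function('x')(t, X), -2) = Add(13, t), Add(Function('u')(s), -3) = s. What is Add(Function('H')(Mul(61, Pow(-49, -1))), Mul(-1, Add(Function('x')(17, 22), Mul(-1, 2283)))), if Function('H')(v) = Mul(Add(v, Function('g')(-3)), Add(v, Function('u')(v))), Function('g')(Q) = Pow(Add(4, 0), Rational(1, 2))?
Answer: Rational(5405576, 2401) ≈ 2251.4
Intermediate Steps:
Function('g')(Q) = 2 (Function('g')(Q) = Pow(4, Rational(1, 2)) = 2)
Function('u')(s) = Add(3, s)
Function('x')(t, X) = Add(15, t) (Function('x')(t, X) = Add(2, Add(13, t)) = Add(15, t))
Function('H')(v) = Mul(Add(2, v), Add(3, Mul(2, v))) (Function('H')(v) = Mul(Add(v, 2), Add(v, Add(3, v))) = Mul(Add(2, v), Add(3, Mul(2, v))))
Add(Function('H')(Mul(61, Pow(-49, -1))), Mul(-1, Add(Function('x')(17, 22), Mul(-1, 2283)))) = Add(Add(6, Mul(2, Pow(Mul(61, Pow(-49, -1)), 2)), Mul(7, Mul(61, Pow(-49, -1)))), Mul(-1, Add(Add(15, 17), Mul(-1, 2283)))) = Add(Add(6, Mul(2, Pow(Mul(61, Rational(-1, 49)), 2)), Mul(7, Mul(61, Rational(-1, 49)))), Mul(-1, Add(32, -2283))) = Add(Add(6, Mul(2, Pow(Rational(-61, 49), 2)), Mul(7, Rational(-61, 49))), Mul(-1, -2251)) = Add(Add(6, Mul(2, Rational(3721, 2401)), Rational(-61, 7)), 2251) = Add(Add(6, Rational(7442, 2401), Rational(-61, 7)), 2251) = Add(Rational(925, 2401), 2251) = Rational(5405576, 2401)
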